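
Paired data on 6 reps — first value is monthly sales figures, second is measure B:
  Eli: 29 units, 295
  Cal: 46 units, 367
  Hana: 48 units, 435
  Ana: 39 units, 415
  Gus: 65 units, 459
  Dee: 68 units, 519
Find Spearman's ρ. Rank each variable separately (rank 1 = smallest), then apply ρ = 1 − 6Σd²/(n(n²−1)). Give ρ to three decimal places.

Ranks of variable 1: 1, 3, 4, 2, 5, 6
Ranks of variable 2: 1, 2, 4, 3, 5, 6
d = r₁ − r₂: 0, 1, 0, -1, 0, 0
d²: 0, 1, 0, 1, 0, 0; Σd² = 2
ρ = 1 − 6·2/(6·35) = 1 − 12/210 = 0.943

0.943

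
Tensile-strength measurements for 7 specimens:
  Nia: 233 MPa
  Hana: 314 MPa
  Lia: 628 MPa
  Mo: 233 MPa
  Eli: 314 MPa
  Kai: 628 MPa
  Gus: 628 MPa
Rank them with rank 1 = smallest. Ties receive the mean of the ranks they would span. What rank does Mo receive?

Sorted (ascending): 233, 233, 314, 314, 628, 628, 628
The 2 values of 233 occupy positions 1–2 → average rank (1+2)/2 = 1.5.
The 2 values of 314 occupy positions 3–4 → average rank (3+4)/2 = 3.5.
The 3 values of 628 occupy positions 5–7 → average rank 6.
Mo has value 233 MPa → rank 1.5.

1.5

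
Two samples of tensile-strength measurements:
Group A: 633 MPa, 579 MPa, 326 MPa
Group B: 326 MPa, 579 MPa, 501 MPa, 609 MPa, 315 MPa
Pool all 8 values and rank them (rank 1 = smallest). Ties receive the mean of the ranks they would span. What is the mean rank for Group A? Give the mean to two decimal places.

Sorted (ascending): 315, 326, 326, 501, 579, 579, 609, 633
The 2 values of 326 occupy positions 2–3 → average rank (2+3)/2 = 2.5.
The 2 values of 579 occupy positions 5–6 → average rank (5+6)/2 = 5.5.
Group A values → pooled ranks: 633→8, 579→5.5, 326→2.5
Mean rank = (8 + 5.5 + 2.5) / 3 = 5.33

5.33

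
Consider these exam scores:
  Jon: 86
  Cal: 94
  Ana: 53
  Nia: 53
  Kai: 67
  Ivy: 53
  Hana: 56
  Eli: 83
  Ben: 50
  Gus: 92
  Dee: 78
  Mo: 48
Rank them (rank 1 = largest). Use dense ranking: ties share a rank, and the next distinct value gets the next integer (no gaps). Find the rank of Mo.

Sorted (descending): 94, 92, 86, 83, 78, 67, 56, 53, 53, 53, 50, 48
The 3 values of 53 share dense rank 8.
Remaining distinct values take the next consecutive integers.
Mo has value 48 → rank 10.

10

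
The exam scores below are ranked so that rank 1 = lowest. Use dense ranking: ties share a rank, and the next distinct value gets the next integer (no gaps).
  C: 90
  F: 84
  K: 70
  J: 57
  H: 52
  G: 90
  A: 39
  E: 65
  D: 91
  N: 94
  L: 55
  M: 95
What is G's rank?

Sorted (ascending): 39, 52, 55, 57, 65, 70, 84, 90, 90, 91, 94, 95
The 2 values of 90 share dense rank 8.
Remaining distinct values take the next consecutive integers.
G has value 90 → rank 8.

8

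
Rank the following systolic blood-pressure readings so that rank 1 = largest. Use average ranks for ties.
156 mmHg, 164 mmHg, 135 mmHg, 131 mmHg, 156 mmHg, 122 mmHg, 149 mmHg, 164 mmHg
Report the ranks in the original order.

Sorted (descending): 164, 164, 156, 156, 149, 135, 131, 122
The 2 values of 164 occupy positions 1–2 → average rank (1+2)/2 = 1.5.
The 2 values of 156 occupy positions 3–4 → average rank (3+4)/2 = 3.5.

3.5, 1.5, 6, 7, 3.5, 8, 5, 1.5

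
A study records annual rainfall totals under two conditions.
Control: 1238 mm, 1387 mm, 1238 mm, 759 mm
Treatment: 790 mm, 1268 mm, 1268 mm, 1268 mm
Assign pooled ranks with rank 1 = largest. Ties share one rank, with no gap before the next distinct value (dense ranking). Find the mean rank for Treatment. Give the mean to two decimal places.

2.50

Sorted (descending): 1387, 1268, 1268, 1268, 1238, 1238, 790, 759
The 3 values of 1268 share dense rank 2.
The 2 values of 1238 share dense rank 3.
Remaining distinct values take the next consecutive integers.
Treatment values → pooled ranks: 790→4, 1268→2, 1268→2, 1268→2
Mean rank = (4 + 2 + 2 + 2) / 4 = 2.50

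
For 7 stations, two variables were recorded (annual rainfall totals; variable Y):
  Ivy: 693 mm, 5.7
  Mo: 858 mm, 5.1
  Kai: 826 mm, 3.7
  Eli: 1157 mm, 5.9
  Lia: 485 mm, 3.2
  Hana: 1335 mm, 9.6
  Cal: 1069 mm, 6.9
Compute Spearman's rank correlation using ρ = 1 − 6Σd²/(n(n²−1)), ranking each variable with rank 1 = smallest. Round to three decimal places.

0.857

Ranks of variable 1: 2, 4, 3, 6, 1, 7, 5
Ranks of variable 2: 4, 3, 2, 5, 1, 7, 6
d = r₁ − r₂: -2, 1, 1, 1, 0, 0, -1
d²: 4, 1, 1, 1, 0, 0, 1; Σd² = 8
ρ = 1 − 6·8/(7·48) = 1 − 48/336 = 0.857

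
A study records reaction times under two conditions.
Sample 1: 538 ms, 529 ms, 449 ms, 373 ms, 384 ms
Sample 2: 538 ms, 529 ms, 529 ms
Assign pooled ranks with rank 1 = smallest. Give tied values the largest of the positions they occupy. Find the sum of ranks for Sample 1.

20

Sorted (ascending): 373, 384, 449, 529, 529, 529, 538, 538
The 3 values of 529 occupy positions 4–6 → each gets rank 6.
The 2 values of 538 occupy positions 7–8 → each gets rank 8.
Sample 1 values → pooled ranks: 538→8, 529→6, 449→3, 373→1, 384→2
Rank sum = 8 + 6 + 3 + 1 + 2 = 20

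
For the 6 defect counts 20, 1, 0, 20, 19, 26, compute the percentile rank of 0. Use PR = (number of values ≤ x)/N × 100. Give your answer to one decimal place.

16.7

N = 6.
Strictly below 0: 0. Equal to 0: 1.
PR = 1/6 × 100 = 16.7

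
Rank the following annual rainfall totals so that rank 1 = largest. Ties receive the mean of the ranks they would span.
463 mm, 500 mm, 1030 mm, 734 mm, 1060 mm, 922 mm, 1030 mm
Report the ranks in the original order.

Sorted (descending): 1060, 1030, 1030, 922, 734, 500, 463
The 2 values of 1030 occupy positions 2–3 → average rank (2+3)/2 = 2.5.

7, 6, 2.5, 5, 1, 4, 2.5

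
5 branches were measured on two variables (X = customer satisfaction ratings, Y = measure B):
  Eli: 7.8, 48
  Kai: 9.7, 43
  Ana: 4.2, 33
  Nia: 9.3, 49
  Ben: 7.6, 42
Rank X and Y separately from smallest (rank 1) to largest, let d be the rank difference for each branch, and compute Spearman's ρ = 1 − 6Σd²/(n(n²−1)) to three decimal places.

Ranks of variable 1: 3, 5, 1, 4, 2
Ranks of variable 2: 4, 3, 1, 5, 2
d = r₁ − r₂: -1, 2, 0, -1, 0
d²: 1, 4, 0, 1, 0; Σd² = 6
ρ = 1 − 6·6/(5·24) = 1 − 36/120 = 0.700

0.700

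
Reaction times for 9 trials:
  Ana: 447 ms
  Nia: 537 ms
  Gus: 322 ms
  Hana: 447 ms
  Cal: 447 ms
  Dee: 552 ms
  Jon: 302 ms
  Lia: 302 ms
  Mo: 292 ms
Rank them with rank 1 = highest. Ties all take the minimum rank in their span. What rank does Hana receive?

3

Sorted (descending): 552, 537, 447, 447, 447, 322, 302, 302, 292
The 3 values of 447 occupy positions 3–5 → each gets rank 3.
The 2 values of 302 occupy positions 7–8 → each gets rank 7.
Hana has value 447 ms → rank 3.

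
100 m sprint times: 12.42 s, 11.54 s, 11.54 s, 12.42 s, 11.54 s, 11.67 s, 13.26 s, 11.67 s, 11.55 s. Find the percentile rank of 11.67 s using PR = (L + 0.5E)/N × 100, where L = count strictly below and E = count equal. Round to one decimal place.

55.6

N = 9.
Strictly below 11.67: 4. Equal to 11.67: 2.
PR = (4 + 0.5·2)/9 × 100 = 55.6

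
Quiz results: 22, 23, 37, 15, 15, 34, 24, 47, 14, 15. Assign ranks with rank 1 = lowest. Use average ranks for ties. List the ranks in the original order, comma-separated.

5, 6, 9, 3, 3, 8, 7, 10, 1, 3

Sorted (ascending): 14, 15, 15, 15, 22, 23, 24, 34, 37, 47
The 3 values of 15 occupy positions 2–4 → average rank 3.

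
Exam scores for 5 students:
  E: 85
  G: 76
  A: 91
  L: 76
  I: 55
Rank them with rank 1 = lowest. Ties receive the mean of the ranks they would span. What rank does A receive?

5

Sorted (ascending): 55, 76, 76, 85, 91
The 2 values of 76 occupy positions 2–3 → average rank (2+3)/2 = 2.5.
A has value 91 → rank 5.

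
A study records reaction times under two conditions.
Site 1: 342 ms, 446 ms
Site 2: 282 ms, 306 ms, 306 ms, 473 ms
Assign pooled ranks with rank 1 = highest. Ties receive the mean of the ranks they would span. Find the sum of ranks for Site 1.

Sorted (descending): 473, 446, 342, 306, 306, 282
The 2 values of 306 occupy positions 4–5 → average rank (4+5)/2 = 4.5.
Site 1 values → pooled ranks: 342→3, 446→2
Rank sum = 3 + 2 = 5

5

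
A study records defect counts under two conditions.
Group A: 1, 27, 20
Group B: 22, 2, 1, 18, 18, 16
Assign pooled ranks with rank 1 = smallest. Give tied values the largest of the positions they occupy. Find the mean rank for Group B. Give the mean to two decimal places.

Sorted (ascending): 1, 1, 2, 16, 18, 18, 20, 22, 27
The 2 values of 1 occupy positions 1–2 → each gets rank 2.
The 2 values of 18 occupy positions 5–6 → each gets rank 6.
Group B values → pooled ranks: 22→8, 2→3, 1→2, 18→6, 18→6, 16→4
Mean rank = (8 + 3 + 2 + 6 + 6 + 4) / 6 = 4.83

4.83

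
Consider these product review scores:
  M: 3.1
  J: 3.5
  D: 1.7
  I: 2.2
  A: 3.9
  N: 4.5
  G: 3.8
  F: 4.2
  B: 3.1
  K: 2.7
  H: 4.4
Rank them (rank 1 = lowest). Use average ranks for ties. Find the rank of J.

Sorted (ascending): 1.7, 2.2, 2.7, 3.1, 3.1, 3.5, 3.8, 3.9, 4.2, 4.4, 4.5
The 2 values of 3.1 occupy positions 4–5 → average rank (4+5)/2 = 4.5.
J has value 3.5 → rank 6.

6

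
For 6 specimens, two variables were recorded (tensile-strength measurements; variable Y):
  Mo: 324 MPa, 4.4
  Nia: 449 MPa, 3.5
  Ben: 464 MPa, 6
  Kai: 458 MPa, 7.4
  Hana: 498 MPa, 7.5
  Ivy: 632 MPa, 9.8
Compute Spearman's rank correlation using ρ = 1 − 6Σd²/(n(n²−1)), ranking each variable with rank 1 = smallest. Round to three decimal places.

0.886

Ranks of variable 1: 1, 2, 4, 3, 5, 6
Ranks of variable 2: 2, 1, 3, 4, 5, 6
d = r₁ − r₂: -1, 1, 1, -1, 0, 0
d²: 1, 1, 1, 1, 0, 0; Σd² = 4
ρ = 1 − 6·4/(6·35) = 1 − 24/210 = 0.886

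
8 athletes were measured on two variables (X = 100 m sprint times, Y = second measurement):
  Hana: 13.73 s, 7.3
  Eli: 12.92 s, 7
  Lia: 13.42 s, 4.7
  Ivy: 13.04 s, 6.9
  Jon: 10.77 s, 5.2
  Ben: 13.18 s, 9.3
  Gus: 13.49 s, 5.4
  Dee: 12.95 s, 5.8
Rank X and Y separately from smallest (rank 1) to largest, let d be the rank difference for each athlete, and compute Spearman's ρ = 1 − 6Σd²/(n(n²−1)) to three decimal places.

Ranks of variable 1: 8, 2, 6, 4, 1, 5, 7, 3
Ranks of variable 2: 7, 6, 1, 5, 2, 8, 3, 4
d = r₁ − r₂: 1, -4, 5, -1, -1, -3, 4, -1
d²: 1, 16, 25, 1, 1, 9, 16, 1; Σd² = 70
ρ = 1 − 6·70/(8·63) = 1 − 420/504 = 0.167

0.167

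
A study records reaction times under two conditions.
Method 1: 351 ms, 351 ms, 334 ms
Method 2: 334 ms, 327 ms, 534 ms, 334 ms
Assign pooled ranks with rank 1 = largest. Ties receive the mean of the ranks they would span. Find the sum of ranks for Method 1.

Sorted (descending): 534, 351, 351, 334, 334, 334, 327
The 2 values of 351 occupy positions 2–3 → average rank (2+3)/2 = 2.5.
The 3 values of 334 occupy positions 4–6 → average rank 5.
Method 1 values → pooled ranks: 351→2.5, 351→2.5, 334→5
Rank sum = 2.5 + 2.5 + 5 = 10

10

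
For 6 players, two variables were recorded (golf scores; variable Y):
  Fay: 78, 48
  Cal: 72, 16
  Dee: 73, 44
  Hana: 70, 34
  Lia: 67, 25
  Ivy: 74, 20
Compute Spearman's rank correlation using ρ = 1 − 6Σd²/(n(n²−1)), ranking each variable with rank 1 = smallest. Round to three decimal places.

Ranks of variable 1: 6, 3, 4, 2, 1, 5
Ranks of variable 2: 6, 1, 5, 4, 3, 2
d = r₁ − r₂: 0, 2, -1, -2, -2, 3
d²: 0, 4, 1, 4, 4, 9; Σd² = 22
ρ = 1 − 6·22/(6·35) = 1 − 132/210 = 0.371

0.371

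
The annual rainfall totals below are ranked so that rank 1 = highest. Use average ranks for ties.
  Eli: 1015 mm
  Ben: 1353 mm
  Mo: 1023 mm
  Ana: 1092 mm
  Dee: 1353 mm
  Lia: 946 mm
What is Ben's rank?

1.5

Sorted (descending): 1353, 1353, 1092, 1023, 1015, 946
The 2 values of 1353 occupy positions 1–2 → average rank (1+2)/2 = 1.5.
Ben has value 1353 mm → rank 1.5.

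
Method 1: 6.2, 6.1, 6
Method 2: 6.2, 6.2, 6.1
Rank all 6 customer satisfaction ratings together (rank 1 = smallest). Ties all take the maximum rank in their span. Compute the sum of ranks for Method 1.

10

Sorted (ascending): 6, 6.1, 6.1, 6.2, 6.2, 6.2
The 2 values of 6.1 occupy positions 2–3 → each gets rank 3.
The 3 values of 6.2 occupy positions 4–6 → each gets rank 6.
Method 1 values → pooled ranks: 6.2→6, 6.1→3, 6→1
Rank sum = 6 + 3 + 1 = 10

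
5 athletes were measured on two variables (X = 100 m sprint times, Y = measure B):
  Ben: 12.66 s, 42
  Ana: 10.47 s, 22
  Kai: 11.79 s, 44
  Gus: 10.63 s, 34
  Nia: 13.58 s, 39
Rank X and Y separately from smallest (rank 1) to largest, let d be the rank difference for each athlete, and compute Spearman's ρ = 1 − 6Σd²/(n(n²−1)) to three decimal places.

0.600

Ranks of variable 1: 4, 1, 3, 2, 5
Ranks of variable 2: 4, 1, 5, 2, 3
d = r₁ − r₂: 0, 0, -2, 0, 2
d²: 0, 0, 4, 0, 4; Σd² = 8
ρ = 1 − 6·8/(5·24) = 1 − 48/120 = 0.600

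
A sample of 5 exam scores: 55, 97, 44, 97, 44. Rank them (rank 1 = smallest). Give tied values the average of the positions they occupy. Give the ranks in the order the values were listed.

3, 4.5, 1.5, 4.5, 1.5

Sorted (ascending): 44, 44, 55, 97, 97
The 2 values of 44 occupy positions 1–2 → average rank (1+2)/2 = 1.5.
The 2 values of 97 occupy positions 4–5 → average rank (4+5)/2 = 4.5.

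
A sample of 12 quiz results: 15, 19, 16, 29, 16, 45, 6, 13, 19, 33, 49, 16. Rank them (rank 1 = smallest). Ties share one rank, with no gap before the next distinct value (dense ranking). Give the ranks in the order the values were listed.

3, 5, 4, 6, 4, 8, 1, 2, 5, 7, 9, 4

Sorted (ascending): 6, 13, 15, 16, 16, 16, 19, 19, 29, 33, 45, 49
The 3 values of 16 share dense rank 4.
The 2 values of 19 share dense rank 5.
Remaining distinct values take the next consecutive integers.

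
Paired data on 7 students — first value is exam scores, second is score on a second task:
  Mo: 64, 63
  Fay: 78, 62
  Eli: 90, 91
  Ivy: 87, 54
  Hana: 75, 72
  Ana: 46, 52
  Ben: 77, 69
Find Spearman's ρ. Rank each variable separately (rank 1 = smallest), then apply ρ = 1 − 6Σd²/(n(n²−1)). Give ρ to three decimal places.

0.393

Ranks of variable 1: 2, 5, 7, 6, 3, 1, 4
Ranks of variable 2: 4, 3, 7, 2, 6, 1, 5
d = r₁ − r₂: -2, 2, 0, 4, -3, 0, -1
d²: 4, 4, 0, 16, 9, 0, 1; Σd² = 34
ρ = 1 − 6·34/(7·48) = 1 − 204/336 = 0.393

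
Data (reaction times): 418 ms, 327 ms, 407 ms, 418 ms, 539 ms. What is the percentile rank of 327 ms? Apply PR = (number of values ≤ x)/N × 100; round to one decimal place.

N = 5.
Strictly below 327: 0. Equal to 327: 1.
PR = 1/5 × 100 = 20.0

20.0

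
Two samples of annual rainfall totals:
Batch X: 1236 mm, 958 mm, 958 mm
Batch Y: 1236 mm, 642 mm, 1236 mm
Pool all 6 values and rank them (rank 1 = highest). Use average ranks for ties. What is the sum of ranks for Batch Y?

Sorted (descending): 1236, 1236, 1236, 958, 958, 642
The 3 values of 1236 occupy positions 1–3 → average rank 2.
The 2 values of 958 occupy positions 4–5 → average rank (4+5)/2 = 4.5.
Batch Y values → pooled ranks: 1236→2, 642→6, 1236→2
Rank sum = 2 + 6 + 2 = 10

10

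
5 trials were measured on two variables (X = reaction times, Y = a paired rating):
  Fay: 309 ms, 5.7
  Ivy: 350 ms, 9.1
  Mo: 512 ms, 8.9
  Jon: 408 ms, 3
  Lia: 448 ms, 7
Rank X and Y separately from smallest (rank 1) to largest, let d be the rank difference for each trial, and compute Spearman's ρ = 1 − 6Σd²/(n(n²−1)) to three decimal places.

Ranks of variable 1: 1, 2, 5, 3, 4
Ranks of variable 2: 2, 5, 4, 1, 3
d = r₁ − r₂: -1, -3, 1, 2, 1
d²: 1, 9, 1, 4, 1; Σd² = 16
ρ = 1 − 6·16/(5·24) = 1 − 96/120 = 0.200

0.200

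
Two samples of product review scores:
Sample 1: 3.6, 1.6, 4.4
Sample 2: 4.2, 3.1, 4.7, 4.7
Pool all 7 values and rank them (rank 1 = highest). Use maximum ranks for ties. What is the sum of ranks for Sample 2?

14

Sorted (descending): 4.7, 4.7, 4.4, 4.2, 3.6, 3.1, 1.6
The 2 values of 4.7 occupy positions 1–2 → each gets rank 2.
Sample 2 values → pooled ranks: 4.2→4, 3.1→6, 4.7→2, 4.7→2
Rank sum = 4 + 6 + 2 + 2 = 14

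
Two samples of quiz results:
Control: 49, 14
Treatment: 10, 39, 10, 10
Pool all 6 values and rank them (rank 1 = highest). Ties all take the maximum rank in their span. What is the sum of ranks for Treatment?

20

Sorted (descending): 49, 39, 14, 10, 10, 10
The 3 values of 10 occupy positions 4–6 → each gets rank 6.
Treatment values → pooled ranks: 10→6, 39→2, 10→6, 10→6
Rank sum = 6 + 2 + 6 + 6 = 20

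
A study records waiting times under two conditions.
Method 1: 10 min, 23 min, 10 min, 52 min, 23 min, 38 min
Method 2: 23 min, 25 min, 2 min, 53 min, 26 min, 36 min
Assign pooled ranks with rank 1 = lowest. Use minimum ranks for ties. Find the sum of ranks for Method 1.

33

Sorted (ascending): 2, 10, 10, 23, 23, 23, 25, 26, 36, 38, 52, 53
The 2 values of 10 occupy positions 2–3 → each gets rank 2.
The 3 values of 23 occupy positions 4–6 → each gets rank 4.
Method 1 values → pooled ranks: 10→2, 23→4, 10→2, 52→11, 23→4, 38→10
Rank sum = 2 + 4 + 2 + 11 + 4 + 10 = 33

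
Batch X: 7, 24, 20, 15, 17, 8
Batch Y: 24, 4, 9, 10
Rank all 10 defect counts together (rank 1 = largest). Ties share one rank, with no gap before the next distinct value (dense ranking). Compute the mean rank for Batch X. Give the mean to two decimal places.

Sorted (descending): 24, 24, 20, 17, 15, 10, 9, 8, 7, 4
The 2 values of 24 share dense rank 1.
Remaining distinct values take the next consecutive integers.
Batch X values → pooled ranks: 7→8, 24→1, 20→2, 15→4, 17→3, 8→7
Mean rank = (8 + 1 + 2 + 4 + 3 + 7) / 6 = 4.17

4.17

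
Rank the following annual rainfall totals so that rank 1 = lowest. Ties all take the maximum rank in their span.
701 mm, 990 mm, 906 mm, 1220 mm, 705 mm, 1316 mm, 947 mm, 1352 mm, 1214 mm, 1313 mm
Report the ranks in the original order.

Sorted (ascending): 701, 705, 906, 947, 990, 1214, 1220, 1313, 1316, 1352
No ties — each value takes its position as its rank.

1, 5, 3, 7, 2, 9, 4, 10, 6, 8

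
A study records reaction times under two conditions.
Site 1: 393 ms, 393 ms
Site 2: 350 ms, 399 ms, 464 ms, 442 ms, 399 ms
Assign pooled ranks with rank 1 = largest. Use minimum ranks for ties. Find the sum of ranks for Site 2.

Sorted (descending): 464, 442, 399, 399, 393, 393, 350
The 2 values of 399 occupy positions 3–4 → each gets rank 3.
The 2 values of 393 occupy positions 5–6 → each gets rank 5.
Site 2 values → pooled ranks: 350→7, 399→3, 464→1, 442→2, 399→3
Rank sum = 7 + 3 + 1 + 2 + 3 = 16

16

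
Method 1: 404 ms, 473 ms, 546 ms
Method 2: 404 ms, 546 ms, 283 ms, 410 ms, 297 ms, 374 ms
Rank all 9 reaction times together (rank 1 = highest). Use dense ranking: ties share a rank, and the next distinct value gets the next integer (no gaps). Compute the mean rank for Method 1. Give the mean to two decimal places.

Sorted (descending): 546, 546, 473, 410, 404, 404, 374, 297, 283
The 2 values of 546 share dense rank 1.
The 2 values of 404 share dense rank 4.
Remaining distinct values take the next consecutive integers.
Method 1 values → pooled ranks: 404→4, 473→2, 546→1
Mean rank = (4 + 2 + 1) / 3 = 2.33

2.33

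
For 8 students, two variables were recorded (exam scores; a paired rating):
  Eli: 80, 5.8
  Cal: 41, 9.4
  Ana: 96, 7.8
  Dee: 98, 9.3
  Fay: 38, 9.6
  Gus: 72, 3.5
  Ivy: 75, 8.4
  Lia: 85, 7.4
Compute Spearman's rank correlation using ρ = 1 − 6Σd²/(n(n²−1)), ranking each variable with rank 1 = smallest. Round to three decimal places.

Ranks of variable 1: 5, 2, 7, 8, 1, 3, 4, 6
Ranks of variable 2: 2, 7, 4, 6, 8, 1, 5, 3
d = r₁ − r₂: 3, -5, 3, 2, -7, 2, -1, 3
d²: 9, 25, 9, 4, 49, 4, 1, 9; Σd² = 110
ρ = 1 − 6·110/(8·63) = 1 − 660/504 = -0.310

-0.310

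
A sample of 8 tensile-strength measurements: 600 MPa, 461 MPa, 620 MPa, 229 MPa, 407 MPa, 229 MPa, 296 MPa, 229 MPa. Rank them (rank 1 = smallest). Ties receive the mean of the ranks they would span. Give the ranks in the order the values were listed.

7, 6, 8, 2, 5, 2, 4, 2

Sorted (ascending): 229, 229, 229, 296, 407, 461, 600, 620
The 3 values of 229 occupy positions 1–3 → average rank 2.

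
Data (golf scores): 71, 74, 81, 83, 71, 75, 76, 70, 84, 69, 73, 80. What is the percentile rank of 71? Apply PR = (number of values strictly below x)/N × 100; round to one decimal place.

N = 12.
Strictly below 71: 2. Equal to 71: 2.
PR = 2/12 × 100 = 16.7

16.7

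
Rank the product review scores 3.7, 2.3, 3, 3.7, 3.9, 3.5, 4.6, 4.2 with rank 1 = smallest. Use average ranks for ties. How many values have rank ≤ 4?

3

Sorted (ascending): 2.3, 3, 3.5, 3.7, 3.7, 3.9, 4.2, 4.6
The 2 values of 3.7 occupy positions 4–5 → average rank (4+5)/2 = 4.5.
Ranks ≤ 4: {1, 2, 3} → 3 values.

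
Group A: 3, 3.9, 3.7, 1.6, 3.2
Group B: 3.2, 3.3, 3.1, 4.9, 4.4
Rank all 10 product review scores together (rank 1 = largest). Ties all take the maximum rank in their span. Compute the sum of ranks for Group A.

33

Sorted (descending): 4.9, 4.4, 3.9, 3.7, 3.3, 3.2, 3.2, 3.1, 3, 1.6
The 2 values of 3.2 occupy positions 6–7 → each gets rank 7.
Group A values → pooled ranks: 3→9, 3.9→3, 3.7→4, 1.6→10, 3.2→7
Rank sum = 9 + 3 + 4 + 10 + 7 = 33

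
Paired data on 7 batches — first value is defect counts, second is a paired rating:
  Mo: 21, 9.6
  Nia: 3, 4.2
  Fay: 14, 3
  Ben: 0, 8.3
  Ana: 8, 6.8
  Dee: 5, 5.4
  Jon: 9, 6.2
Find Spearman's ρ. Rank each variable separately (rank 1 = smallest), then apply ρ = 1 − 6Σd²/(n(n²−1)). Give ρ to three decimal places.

0.071

Ranks of variable 1: 7, 2, 6, 1, 4, 3, 5
Ranks of variable 2: 7, 2, 1, 6, 5, 3, 4
d = r₁ − r₂: 0, 0, 5, -5, -1, 0, 1
d²: 0, 0, 25, 25, 1, 0, 1; Σd² = 52
ρ = 1 − 6·52/(7·48) = 1 − 312/336 = 0.071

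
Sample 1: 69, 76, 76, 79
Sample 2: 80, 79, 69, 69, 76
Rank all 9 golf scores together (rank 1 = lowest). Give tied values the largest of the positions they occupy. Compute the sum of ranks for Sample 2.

Sorted (ascending): 69, 69, 69, 76, 76, 76, 79, 79, 80
The 3 values of 69 occupy positions 1–3 → each gets rank 3.
The 3 values of 76 occupy positions 4–6 → each gets rank 6.
The 2 values of 79 occupy positions 7–8 → each gets rank 8.
Sample 2 values → pooled ranks: 80→9, 79→8, 69→3, 69→3, 76→6
Rank sum = 9 + 8 + 3 + 3 + 6 = 29

29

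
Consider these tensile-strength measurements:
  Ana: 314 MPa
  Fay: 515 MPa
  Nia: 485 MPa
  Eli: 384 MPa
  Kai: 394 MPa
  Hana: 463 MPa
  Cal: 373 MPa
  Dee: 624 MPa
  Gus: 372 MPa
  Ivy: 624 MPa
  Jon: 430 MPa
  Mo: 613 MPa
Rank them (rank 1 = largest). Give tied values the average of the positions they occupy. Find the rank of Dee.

Sorted (descending): 624, 624, 613, 515, 485, 463, 430, 394, 384, 373, 372, 314
The 2 values of 624 occupy positions 1–2 → average rank (1+2)/2 = 1.5.
Dee has value 624 MPa → rank 1.5.

1.5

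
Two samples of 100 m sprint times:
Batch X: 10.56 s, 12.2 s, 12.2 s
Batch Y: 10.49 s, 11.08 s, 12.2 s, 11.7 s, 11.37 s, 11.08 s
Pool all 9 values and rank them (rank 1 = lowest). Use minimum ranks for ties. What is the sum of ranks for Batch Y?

25

Sorted (ascending): 10.49, 10.56, 11.08, 11.08, 11.37, 11.7, 12.2, 12.2, 12.2
The 2 values of 11.08 occupy positions 3–4 → each gets rank 3.
The 3 values of 12.2 occupy positions 7–9 → each gets rank 7.
Batch Y values → pooled ranks: 10.49→1, 11.08→3, 12.2→7, 11.7→6, 11.37→5, 11.08→3
Rank sum = 1 + 3 + 7 + 6 + 5 + 3 = 25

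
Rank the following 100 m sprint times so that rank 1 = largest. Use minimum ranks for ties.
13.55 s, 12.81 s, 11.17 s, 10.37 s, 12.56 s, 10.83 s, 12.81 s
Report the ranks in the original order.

1, 2, 5, 7, 4, 6, 2

Sorted (descending): 13.55, 12.81, 12.81, 12.56, 11.17, 10.83, 10.37
The 2 values of 12.81 occupy positions 2–3 → each gets rank 2.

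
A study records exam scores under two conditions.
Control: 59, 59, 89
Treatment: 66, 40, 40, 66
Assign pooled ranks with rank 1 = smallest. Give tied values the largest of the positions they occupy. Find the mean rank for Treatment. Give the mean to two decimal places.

Sorted (ascending): 40, 40, 59, 59, 66, 66, 89
The 2 values of 40 occupy positions 1–2 → each gets rank 2.
The 2 values of 59 occupy positions 3–4 → each gets rank 4.
The 2 values of 66 occupy positions 5–6 → each gets rank 6.
Treatment values → pooled ranks: 66→6, 40→2, 40→2, 66→6
Mean rank = (6 + 2 + 2 + 6) / 4 = 4.00

4.00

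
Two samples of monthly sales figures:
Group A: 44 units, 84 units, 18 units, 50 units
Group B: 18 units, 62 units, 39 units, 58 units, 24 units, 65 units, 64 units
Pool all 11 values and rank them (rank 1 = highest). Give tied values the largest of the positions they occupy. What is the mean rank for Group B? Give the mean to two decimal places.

Sorted (descending): 84, 65, 64, 62, 58, 50, 44, 39, 24, 18, 18
The 2 values of 18 occupy positions 10–11 → each gets rank 11.
Group B values → pooled ranks: 18→11, 62→4, 39→8, 58→5, 24→9, 65→2, 64→3
Mean rank = (11 + 4 + 8 + 5 + 9 + 2 + 3) / 7 = 6.00

6.00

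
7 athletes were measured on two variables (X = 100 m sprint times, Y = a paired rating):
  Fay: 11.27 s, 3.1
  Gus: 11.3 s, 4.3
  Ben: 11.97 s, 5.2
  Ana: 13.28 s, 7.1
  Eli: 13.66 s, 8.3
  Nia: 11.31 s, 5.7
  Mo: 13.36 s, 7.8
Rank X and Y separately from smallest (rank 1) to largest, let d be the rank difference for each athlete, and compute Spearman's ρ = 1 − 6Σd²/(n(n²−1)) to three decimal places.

0.964

Ranks of variable 1: 1, 2, 4, 5, 7, 3, 6
Ranks of variable 2: 1, 2, 3, 5, 7, 4, 6
d = r₁ − r₂: 0, 0, 1, 0, 0, -1, 0
d²: 0, 0, 1, 0, 0, 1, 0; Σd² = 2
ρ = 1 − 6·2/(7·48) = 1 − 12/336 = 0.964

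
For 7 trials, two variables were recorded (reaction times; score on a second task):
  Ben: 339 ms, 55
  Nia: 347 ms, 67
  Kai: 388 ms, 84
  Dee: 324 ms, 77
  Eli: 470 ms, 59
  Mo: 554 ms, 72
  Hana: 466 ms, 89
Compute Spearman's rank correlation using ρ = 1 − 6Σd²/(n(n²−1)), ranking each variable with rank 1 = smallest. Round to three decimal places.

0.107

Ranks of variable 1: 2, 3, 4, 1, 6, 7, 5
Ranks of variable 2: 1, 3, 6, 5, 2, 4, 7
d = r₁ − r₂: 1, 0, -2, -4, 4, 3, -2
d²: 1, 0, 4, 16, 16, 9, 4; Σd² = 50
ρ = 1 − 6·50/(7·48) = 1 − 300/336 = 0.107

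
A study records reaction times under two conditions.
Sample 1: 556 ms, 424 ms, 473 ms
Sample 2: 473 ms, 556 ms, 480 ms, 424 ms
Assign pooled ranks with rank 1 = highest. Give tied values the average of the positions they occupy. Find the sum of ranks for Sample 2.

15.5

Sorted (descending): 556, 556, 480, 473, 473, 424, 424
The 2 values of 556 occupy positions 1–2 → average rank (1+2)/2 = 1.5.
The 2 values of 473 occupy positions 4–5 → average rank (4+5)/2 = 4.5.
The 2 values of 424 occupy positions 6–7 → average rank (6+7)/2 = 6.5.
Sample 2 values → pooled ranks: 473→4.5, 556→1.5, 480→3, 424→6.5
Rank sum = 4.5 + 1.5 + 3 + 6.5 = 15.5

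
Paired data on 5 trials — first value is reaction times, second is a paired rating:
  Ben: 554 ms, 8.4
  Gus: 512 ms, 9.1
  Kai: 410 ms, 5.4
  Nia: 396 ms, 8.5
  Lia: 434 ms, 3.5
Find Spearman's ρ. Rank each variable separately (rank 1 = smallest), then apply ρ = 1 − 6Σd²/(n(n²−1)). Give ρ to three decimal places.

0.100

Ranks of variable 1: 5, 4, 2, 1, 3
Ranks of variable 2: 3, 5, 2, 4, 1
d = r₁ − r₂: 2, -1, 0, -3, 2
d²: 4, 1, 0, 9, 4; Σd² = 18
ρ = 1 − 6·18/(5·24) = 1 − 108/120 = 0.100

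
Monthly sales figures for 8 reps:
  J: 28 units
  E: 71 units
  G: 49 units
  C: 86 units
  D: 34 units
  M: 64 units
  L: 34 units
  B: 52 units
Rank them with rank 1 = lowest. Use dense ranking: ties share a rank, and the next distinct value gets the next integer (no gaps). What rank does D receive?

Sorted (ascending): 28, 34, 34, 49, 52, 64, 71, 86
The 2 values of 34 share dense rank 2.
Remaining distinct values take the next consecutive integers.
D has value 34 units → rank 2.

2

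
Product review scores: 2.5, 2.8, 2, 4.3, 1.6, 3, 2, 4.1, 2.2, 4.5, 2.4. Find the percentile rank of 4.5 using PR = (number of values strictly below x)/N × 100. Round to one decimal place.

90.9

N = 11.
Strictly below 4.5: 10. Equal to 4.5: 1.
PR = 10/11 × 100 = 90.9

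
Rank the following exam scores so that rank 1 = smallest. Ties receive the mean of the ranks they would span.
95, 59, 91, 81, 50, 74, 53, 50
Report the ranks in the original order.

8, 4, 7, 6, 1.5, 5, 3, 1.5

Sorted (ascending): 50, 50, 53, 59, 74, 81, 91, 95
The 2 values of 50 occupy positions 1–2 → average rank (1+2)/2 = 1.5.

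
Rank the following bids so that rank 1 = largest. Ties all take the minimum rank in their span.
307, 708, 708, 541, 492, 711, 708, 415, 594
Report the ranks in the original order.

Sorted (descending): 711, 708, 708, 708, 594, 541, 492, 415, 307
The 3 values of 708 occupy positions 2–4 → each gets rank 2.

9, 2, 2, 6, 7, 1, 2, 8, 5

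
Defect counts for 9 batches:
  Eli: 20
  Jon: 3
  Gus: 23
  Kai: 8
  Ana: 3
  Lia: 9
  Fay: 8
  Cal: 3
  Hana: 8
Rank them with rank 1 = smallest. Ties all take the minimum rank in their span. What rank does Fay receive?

4

Sorted (ascending): 3, 3, 3, 8, 8, 8, 9, 20, 23
The 3 values of 3 occupy positions 1–3 → each gets rank 1.
The 3 values of 8 occupy positions 4–6 → each gets rank 4.
Fay has value 8 → rank 4.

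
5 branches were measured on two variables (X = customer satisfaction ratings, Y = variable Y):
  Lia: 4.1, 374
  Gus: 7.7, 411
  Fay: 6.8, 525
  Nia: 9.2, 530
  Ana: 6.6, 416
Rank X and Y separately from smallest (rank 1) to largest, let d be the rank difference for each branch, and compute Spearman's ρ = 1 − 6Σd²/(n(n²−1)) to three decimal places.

Ranks of variable 1: 1, 4, 3, 5, 2
Ranks of variable 2: 1, 2, 4, 5, 3
d = r₁ − r₂: 0, 2, -1, 0, -1
d²: 0, 4, 1, 0, 1; Σd² = 6
ρ = 1 − 6·6/(5·24) = 1 − 36/120 = 0.700

0.700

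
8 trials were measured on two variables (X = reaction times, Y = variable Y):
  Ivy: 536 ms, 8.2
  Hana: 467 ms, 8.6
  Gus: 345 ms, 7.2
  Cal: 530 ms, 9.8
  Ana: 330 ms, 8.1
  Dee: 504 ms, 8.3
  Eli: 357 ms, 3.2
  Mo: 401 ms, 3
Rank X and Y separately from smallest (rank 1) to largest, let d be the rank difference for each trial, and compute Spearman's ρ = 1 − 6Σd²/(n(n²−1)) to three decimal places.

Ranks of variable 1: 8, 5, 2, 7, 1, 6, 3, 4
Ranks of variable 2: 5, 7, 3, 8, 4, 6, 2, 1
d = r₁ − r₂: 3, -2, -1, -1, -3, 0, 1, 3
d²: 9, 4, 1, 1, 9, 0, 1, 9; Σd² = 34
ρ = 1 − 6·34/(8·63) = 1 − 204/504 = 0.595

0.595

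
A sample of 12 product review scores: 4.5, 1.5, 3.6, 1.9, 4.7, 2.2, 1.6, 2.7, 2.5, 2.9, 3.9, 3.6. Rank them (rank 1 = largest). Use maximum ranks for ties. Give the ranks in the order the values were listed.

2, 12, 5, 10, 1, 9, 11, 7, 8, 6, 3, 5

Sorted (descending): 4.7, 4.5, 3.9, 3.6, 3.6, 2.9, 2.7, 2.5, 2.2, 1.9, 1.6, 1.5
The 2 values of 3.6 occupy positions 4–5 → each gets rank 5.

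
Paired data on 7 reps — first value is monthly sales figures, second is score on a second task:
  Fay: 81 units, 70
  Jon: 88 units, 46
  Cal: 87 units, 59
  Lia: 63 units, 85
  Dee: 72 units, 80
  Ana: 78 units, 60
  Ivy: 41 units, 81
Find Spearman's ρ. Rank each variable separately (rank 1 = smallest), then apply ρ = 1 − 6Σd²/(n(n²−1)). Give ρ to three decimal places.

-0.929

Ranks of variable 1: 5, 7, 6, 2, 3, 4, 1
Ranks of variable 2: 4, 1, 2, 7, 5, 3, 6
d = r₁ − r₂: 1, 6, 4, -5, -2, 1, -5
d²: 1, 36, 16, 25, 4, 1, 25; Σd² = 108
ρ = 1 − 6·108/(7·48) = 1 − 648/336 = -0.929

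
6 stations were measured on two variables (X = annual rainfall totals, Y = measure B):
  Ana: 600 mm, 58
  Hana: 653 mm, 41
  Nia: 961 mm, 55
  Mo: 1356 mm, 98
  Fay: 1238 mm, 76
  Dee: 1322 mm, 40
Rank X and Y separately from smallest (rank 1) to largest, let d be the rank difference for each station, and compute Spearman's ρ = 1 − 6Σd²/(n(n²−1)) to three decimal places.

Ranks of variable 1: 1, 2, 3, 6, 4, 5
Ranks of variable 2: 4, 2, 3, 6, 5, 1
d = r₁ − r₂: -3, 0, 0, 0, -1, 4
d²: 9, 0, 0, 0, 1, 16; Σd² = 26
ρ = 1 − 6·26/(6·35) = 1 − 156/210 = 0.257

0.257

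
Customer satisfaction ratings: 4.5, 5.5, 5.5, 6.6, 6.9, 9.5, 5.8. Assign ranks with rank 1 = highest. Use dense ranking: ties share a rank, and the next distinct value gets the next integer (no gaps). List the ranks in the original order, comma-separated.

Sorted (descending): 9.5, 6.9, 6.6, 5.8, 5.5, 5.5, 4.5
The 2 values of 5.5 share dense rank 5.
Remaining distinct values take the next consecutive integers.

6, 5, 5, 3, 2, 1, 4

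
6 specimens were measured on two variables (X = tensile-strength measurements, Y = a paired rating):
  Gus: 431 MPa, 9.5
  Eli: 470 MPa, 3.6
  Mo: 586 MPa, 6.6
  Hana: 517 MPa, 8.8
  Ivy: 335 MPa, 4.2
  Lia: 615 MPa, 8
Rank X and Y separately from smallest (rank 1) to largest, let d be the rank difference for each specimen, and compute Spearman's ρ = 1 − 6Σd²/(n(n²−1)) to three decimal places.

0.143

Ranks of variable 1: 2, 3, 5, 4, 1, 6
Ranks of variable 2: 6, 1, 3, 5, 2, 4
d = r₁ − r₂: -4, 2, 2, -1, -1, 2
d²: 16, 4, 4, 1, 1, 4; Σd² = 30
ρ = 1 − 6·30/(6·35) = 1 − 180/210 = 0.143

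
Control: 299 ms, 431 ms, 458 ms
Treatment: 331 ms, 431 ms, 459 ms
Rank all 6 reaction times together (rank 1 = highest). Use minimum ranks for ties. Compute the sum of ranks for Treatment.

9

Sorted (descending): 459, 458, 431, 431, 331, 299
The 2 values of 431 occupy positions 3–4 → each gets rank 3.
Treatment values → pooled ranks: 331→5, 431→3, 459→1
Rank sum = 5 + 3 + 1 = 9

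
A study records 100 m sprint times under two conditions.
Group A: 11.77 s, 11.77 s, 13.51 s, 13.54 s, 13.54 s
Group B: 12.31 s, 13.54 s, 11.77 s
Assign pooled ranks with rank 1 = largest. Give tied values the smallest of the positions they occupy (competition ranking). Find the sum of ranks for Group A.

18

Sorted (descending): 13.54, 13.54, 13.54, 13.51, 12.31, 11.77, 11.77, 11.77
The 3 values of 13.54 occupy positions 1–3 → each gets rank 1.
The 3 values of 11.77 occupy positions 6–8 → each gets rank 6.
Group A values → pooled ranks: 11.77→6, 11.77→6, 13.51→4, 13.54→1, 13.54→1
Rank sum = 6 + 6 + 4 + 1 + 1 = 18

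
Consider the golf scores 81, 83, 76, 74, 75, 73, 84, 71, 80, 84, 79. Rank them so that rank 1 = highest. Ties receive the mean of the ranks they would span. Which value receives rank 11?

Sorted (descending): 84, 84, 83, 81, 80, 79, 76, 75, 74, 73, 71
The 2 values of 84 occupy positions 1–2 → average rank (1+2)/2 = 1.5.
Rank 11 → value 71.

71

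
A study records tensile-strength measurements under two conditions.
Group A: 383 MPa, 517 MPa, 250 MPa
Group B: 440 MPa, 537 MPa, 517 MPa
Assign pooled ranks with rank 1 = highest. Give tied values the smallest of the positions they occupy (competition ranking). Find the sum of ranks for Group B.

Sorted (descending): 537, 517, 517, 440, 383, 250
The 2 values of 517 occupy positions 2–3 → each gets rank 2.
Group B values → pooled ranks: 440→4, 537→1, 517→2
Rank sum = 4 + 1 + 2 = 7

7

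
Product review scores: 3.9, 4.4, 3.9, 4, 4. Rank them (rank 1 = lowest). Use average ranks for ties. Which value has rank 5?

4.4

Sorted (ascending): 3.9, 3.9, 4, 4, 4.4
The 2 values of 3.9 occupy positions 1–2 → average rank (1+2)/2 = 1.5.
The 2 values of 4 occupy positions 3–4 → average rank (3+4)/2 = 3.5.
Rank 5 → value 4.4.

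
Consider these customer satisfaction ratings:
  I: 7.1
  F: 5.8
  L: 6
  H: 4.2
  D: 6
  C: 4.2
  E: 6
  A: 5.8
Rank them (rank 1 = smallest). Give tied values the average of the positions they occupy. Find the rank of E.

Sorted (ascending): 4.2, 4.2, 5.8, 5.8, 6, 6, 6, 7.1
The 2 values of 4.2 occupy positions 1–2 → average rank (1+2)/2 = 1.5.
The 2 values of 5.8 occupy positions 3–4 → average rank (3+4)/2 = 3.5.
The 3 values of 6 occupy positions 5–7 → average rank 6.
E has value 6 → rank 6.

6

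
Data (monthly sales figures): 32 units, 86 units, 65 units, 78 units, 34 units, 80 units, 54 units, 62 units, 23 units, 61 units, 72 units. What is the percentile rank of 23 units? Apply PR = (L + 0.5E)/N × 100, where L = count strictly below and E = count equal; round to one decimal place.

4.5

N = 11.
Strictly below 23: 0. Equal to 23: 1.
PR = (0 + 0.5·1)/11 × 100 = 4.5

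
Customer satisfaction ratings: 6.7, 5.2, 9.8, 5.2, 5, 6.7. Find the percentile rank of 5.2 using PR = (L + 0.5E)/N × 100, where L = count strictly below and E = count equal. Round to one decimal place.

N = 6.
Strictly below 5.2: 1. Equal to 5.2: 2.
PR = (1 + 0.5·2)/6 × 100 = 33.3

33.3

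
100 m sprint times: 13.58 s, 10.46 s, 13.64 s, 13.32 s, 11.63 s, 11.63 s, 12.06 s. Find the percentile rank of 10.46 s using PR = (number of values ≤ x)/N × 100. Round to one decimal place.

14.3

N = 7.
Strictly below 10.46: 0. Equal to 10.46: 1.
PR = 1/7 × 100 = 14.3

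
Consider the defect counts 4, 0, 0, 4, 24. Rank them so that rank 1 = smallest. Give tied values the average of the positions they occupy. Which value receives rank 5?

24

Sorted (ascending): 0, 0, 4, 4, 24
The 2 values of 0 occupy positions 1–2 → average rank (1+2)/2 = 1.5.
The 2 values of 4 occupy positions 3–4 → average rank (3+4)/2 = 3.5.
Rank 5 → value 24.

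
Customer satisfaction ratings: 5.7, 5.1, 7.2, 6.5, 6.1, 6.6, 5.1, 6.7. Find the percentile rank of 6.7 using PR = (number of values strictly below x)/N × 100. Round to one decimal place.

75.0

N = 8.
Strictly below 6.7: 6. Equal to 6.7: 1.
PR = 6/8 × 100 = 75.0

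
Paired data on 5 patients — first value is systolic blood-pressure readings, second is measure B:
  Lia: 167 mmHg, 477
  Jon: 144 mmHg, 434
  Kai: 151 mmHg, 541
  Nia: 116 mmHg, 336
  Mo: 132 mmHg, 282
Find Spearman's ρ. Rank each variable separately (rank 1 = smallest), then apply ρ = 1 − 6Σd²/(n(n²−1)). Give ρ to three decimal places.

Ranks of variable 1: 5, 3, 4, 1, 2
Ranks of variable 2: 4, 3, 5, 2, 1
d = r₁ − r₂: 1, 0, -1, -1, 1
d²: 1, 0, 1, 1, 1; Σd² = 4
ρ = 1 − 6·4/(5·24) = 1 − 24/120 = 0.800

0.800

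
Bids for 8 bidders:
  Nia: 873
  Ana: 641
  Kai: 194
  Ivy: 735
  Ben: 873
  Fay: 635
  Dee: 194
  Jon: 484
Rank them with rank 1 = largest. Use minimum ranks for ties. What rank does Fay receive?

5

Sorted (descending): 873, 873, 735, 641, 635, 484, 194, 194
The 2 values of 873 occupy positions 1–2 → each gets rank 1.
The 2 values of 194 occupy positions 7–8 → each gets rank 7.
Fay has value 635 → rank 5.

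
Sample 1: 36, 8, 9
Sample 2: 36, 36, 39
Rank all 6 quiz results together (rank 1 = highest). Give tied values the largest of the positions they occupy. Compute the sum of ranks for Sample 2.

Sorted (descending): 39, 36, 36, 36, 9, 8
The 3 values of 36 occupy positions 2–4 → each gets rank 4.
Sample 2 values → pooled ranks: 36→4, 36→4, 39→1
Rank sum = 4 + 4 + 1 = 9

9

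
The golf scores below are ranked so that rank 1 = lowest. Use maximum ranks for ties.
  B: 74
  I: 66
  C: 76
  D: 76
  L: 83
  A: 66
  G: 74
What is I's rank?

Sorted (ascending): 66, 66, 74, 74, 76, 76, 83
The 2 values of 66 occupy positions 1–2 → each gets rank 2.
The 2 values of 74 occupy positions 3–4 → each gets rank 4.
The 2 values of 76 occupy positions 5–6 → each gets rank 6.
I has value 66 → rank 2.

2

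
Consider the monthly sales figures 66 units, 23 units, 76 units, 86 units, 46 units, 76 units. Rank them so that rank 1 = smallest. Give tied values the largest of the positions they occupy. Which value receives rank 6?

86

Sorted (ascending): 23, 46, 66, 76, 76, 86
The 2 values of 76 occupy positions 4–5 → each gets rank 5.
Rank 6 → value 86.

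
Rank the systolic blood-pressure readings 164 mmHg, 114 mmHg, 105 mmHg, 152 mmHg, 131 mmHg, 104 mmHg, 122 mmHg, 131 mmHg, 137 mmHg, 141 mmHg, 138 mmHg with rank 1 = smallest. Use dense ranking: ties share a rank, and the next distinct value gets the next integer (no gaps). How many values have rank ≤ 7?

8

Sorted (ascending): 104, 105, 114, 122, 131, 131, 137, 138, 141, 152, 164
The 2 values of 131 share dense rank 5.
Remaining distinct values take the next consecutive integers.
Ranks ≤ 7: {1, 2, 3, 4, 5, 5, 6, 7} → 8 values.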